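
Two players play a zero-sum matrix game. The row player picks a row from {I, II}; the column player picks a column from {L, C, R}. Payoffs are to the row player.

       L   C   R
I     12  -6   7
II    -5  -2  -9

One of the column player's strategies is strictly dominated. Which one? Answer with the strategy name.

L

R holds the row player's payoff strictly below L in every row: 7 < 12, -9 < -5.
So L is strictly dominated for the column player.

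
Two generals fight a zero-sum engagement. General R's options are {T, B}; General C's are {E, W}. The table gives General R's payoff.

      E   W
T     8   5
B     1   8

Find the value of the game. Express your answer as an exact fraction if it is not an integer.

59/10

Row minima: T → 5, B → 1; maximin = 5.
Column maxima: E → 8, W → 8; minimax = 8.
5 ≠ 8, so there is no saddle point; optimal play is mixed.
Let General R play T with probability p. Expected payoff against E: 8p + 1(1−p) = 7p + 1; against W: 5p + 8(1−p) = −3p + 8.
Setting these equal: 7p + 1 = −3p + 8 ⇒ 10p = 7 ⇒ p = 7/10, and the value is (7)·(7/10) + 1 = 59/10.
For General C: with q = P(E), equating T's and B's payoffs gives 3q + 5 = −7q + 8 ⇒ q = 3/10.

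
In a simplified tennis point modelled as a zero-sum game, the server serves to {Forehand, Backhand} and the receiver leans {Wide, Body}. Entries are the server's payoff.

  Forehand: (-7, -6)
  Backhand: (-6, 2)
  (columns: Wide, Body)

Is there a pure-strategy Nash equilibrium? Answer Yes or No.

Yes

Row minima: Forehand → -7, Backhand → -6; maximin = -6.
Column maxima: Wide → -6, Body → 2; minimax = -6.
maximin = minimax = -6, so a saddle point exists.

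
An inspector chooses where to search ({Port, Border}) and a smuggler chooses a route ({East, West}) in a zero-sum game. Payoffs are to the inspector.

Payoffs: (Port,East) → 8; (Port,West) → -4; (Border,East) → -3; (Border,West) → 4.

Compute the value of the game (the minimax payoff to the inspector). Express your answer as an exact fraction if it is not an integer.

20/19

Row minima: Port → -4, Border → -3; maximin = -3.
Column maxima: East → 8, West → 4; minimax = 4.
-3 ≠ 4, so there is no saddle point; optimal play is mixed.
Let the inspector play Port with probability p. Expected payoff against East: 8p + (-3)(1−p) = 11p − 3; against West: (-4)p + 4(1−p) = −8p + 4.
Setting these equal: 11p − 3 = −8p + 4 ⇒ 19p = 7 ⇒ p = 7/19, and the value is (11)·(7/19) − 3 = 20/19.
For the smuggler: with q = P(East), equating Port's and Border's payoffs gives 12q − 4 = −7q + 4 ⇒ q = 8/19.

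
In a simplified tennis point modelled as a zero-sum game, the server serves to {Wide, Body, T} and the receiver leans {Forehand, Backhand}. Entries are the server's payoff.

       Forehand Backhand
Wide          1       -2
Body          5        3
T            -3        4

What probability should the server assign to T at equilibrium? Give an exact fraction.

Row minima: Wide → -2, Body → 3, T → -3; maximin = 3.
Column maxima: Forehand → 5, Backhand → 4; minimax = 4.
3 ≠ 4, so there is no saddle point; optimal play is mixed.
Wide is strictly dominated by Body, so the server never plays it.
On the remaining 2×2 (Body, T vs Forehand, Backhand):
Let the server play Body with probability p. Expected payoff against Forehand: 5p + (-3)(1−p) = 8p − 3; against Backhand: 3p + 4(1−p) = −p + 4.
Setting these equal: 8p − 3 = −p + 4 ⇒ 9p = 7 ⇒ p = 7/9, and the value is (8)·(7/9) − 3 = 29/9.
For the receiver: with q = P(Forehand), equating Body's and T's payoffs gives 2q + 3 = −7q + 4 ⇒ q = 1/9.

2/9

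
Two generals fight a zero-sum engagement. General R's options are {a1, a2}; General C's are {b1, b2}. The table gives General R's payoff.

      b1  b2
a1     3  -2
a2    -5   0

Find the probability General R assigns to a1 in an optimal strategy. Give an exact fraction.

1/2

Row minima: a1 → -2, a2 → -5; maximin = -2.
Column maxima: b1 → 3, b2 → 0; minimax = 0.
-2 ≠ 0, so there is no saddle point; optimal play is mixed.
Let General R play a1 with probability p. Expected payoff against b1: 3p + (-5)(1−p) = 8p − 5; against b2: (-2)p + 0(1−p) = −2p.
Setting these equal: 8p − 5 = −2p ⇒ 10p = 5 ⇒ p = 1/2, and the value is (8)·(1/2) − 5 = -1.
For General C: with q = P(b1), equating a1's and a2's payoffs gives 5q − 2 = −5q ⇒ q = 1/5.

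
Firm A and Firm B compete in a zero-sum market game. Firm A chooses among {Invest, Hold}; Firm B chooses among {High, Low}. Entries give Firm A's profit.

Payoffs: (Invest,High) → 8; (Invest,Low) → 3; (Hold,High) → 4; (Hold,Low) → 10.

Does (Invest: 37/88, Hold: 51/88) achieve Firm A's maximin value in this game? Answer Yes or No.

Against High this mix gives (37/88)·8 + (51/88)·4 = 125/22.
Against Low this mix gives (37/88)·3 + (51/88)·10 = 621/88.
Firm B will play High, holding Firm A to 125/22. Shifting weight toward the row that does better against High would raise this floor (the equalizing mix achieves 68/11 against both High and Low), so the proposed strategy is not optimal.

No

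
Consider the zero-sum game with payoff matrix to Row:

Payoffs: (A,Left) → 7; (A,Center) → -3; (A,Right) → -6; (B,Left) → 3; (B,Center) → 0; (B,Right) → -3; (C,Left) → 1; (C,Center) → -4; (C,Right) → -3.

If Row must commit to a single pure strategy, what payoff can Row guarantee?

-3

Row minima: A → -6, B → -3, C → -4.
The best of these is -3.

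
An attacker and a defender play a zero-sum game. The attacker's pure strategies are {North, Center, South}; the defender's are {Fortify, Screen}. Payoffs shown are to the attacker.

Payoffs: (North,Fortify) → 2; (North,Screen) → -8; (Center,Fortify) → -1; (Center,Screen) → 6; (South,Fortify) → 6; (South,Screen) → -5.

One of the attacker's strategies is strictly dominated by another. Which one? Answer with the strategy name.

North

South gives a strictly higher payoff than North against every column: 6 > 2, -5 > -8.
So North is strictly dominated and the attacker never plays it.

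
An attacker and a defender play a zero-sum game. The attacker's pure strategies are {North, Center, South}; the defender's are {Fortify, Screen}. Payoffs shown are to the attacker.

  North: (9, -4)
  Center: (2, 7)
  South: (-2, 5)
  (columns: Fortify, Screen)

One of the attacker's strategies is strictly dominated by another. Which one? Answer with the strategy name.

South

Center gives a strictly higher payoff than South against every column: 2 > -2, 7 > 5.
So South is strictly dominated and the attacker never plays it.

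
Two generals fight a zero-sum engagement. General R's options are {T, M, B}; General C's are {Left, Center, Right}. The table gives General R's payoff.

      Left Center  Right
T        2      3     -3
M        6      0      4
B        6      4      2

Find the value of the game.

8/3

Row minima: T → -3, M → 0, B → 2; maximin = 2.
Column maxima: Left → 6, Center → 4, Right → 4; minimax = 4.
2 ≠ 4, so there is no saddle point; optimal play is mixed.
T is strictly dominated by B, so General R never plays it.
With T eliminated, Left is strictly dominated by Center (it gives General R strictly more in every remaining row), so General C never plays it.
On the remaining 2×2 (M, B vs Center, Right):
Let General R play M with probability p. Expected payoff against Center: 0p + 4(1−p) = −4p + 4; against Right: 4p + 2(1−p) = 2p + 2.
Setting these equal: −4p + 4 = 2p + 2 ⇒ −6p = -2 ⇒ p = 1/3, and the value is (-4)·(1/3) + 4 = 8/3.
For General C: with q = P(Center), equating M's and B's payoffs gives −4q + 4 = 2q + 2 ⇒ q = 1/3.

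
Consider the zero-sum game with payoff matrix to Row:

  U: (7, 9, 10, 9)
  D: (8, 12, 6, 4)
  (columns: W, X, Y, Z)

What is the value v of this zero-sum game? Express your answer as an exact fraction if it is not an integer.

22/3

Row minima: U → 7, D → 4; maximin = 7.
Column maxima: W → 8, X → 12, Y → 10, Z → 9; minimax = 8.
7 ≠ 8, so there is no saddle point; optimal play is mixed.
X is strictly dominated by W (it gives Row strictly more in every row), so Column never plays it.
Y is strictly dominated by Z (it gives Row strictly more in every row), so Column never plays it.
On the remaining 2×2 (U, D vs W, Z):
Let Row play U with probability p. Expected payoff against W: 7p + 8(1−p) = −p + 8; against Z: 9p + 4(1−p) = 5p + 4.
Setting these equal: −p + 8 = 5p + 4 ⇒ −6p = -4 ⇒ p = 2/3, and the value is (-1)·(2/3) + 8 = 22/3.
For Column: with q = P(W), equating U's and D's payoffs gives −2q + 9 = 4q + 4 ⇒ q = 5/6.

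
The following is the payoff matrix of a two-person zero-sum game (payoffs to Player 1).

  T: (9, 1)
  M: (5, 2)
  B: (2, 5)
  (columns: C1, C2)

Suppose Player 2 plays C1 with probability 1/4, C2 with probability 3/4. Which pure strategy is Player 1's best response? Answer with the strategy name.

Expected payoff of T: (1/4)·9 + (3/4)·1 = 3.
Expected payoff of M: (1/4)·5 + (3/4)·2 = 11/4.
Expected payoff of B: (1/4)·2 + (3/4)·5 = 17/4.
The largest is 17/4, so Player 1's best response is B.

B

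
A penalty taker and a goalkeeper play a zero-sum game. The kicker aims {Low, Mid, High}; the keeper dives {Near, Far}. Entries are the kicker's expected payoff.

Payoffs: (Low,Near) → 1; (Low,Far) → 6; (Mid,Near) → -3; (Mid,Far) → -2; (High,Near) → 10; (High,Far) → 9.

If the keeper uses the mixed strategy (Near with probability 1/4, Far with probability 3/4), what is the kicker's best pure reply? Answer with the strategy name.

Expected payoff of Low: (1/4)·1 + (3/4)·6 = 19/4.
Expected payoff of Mid: (1/4)·(-3) + (3/4)·(-2) = -9/4.
Expected payoff of High: (1/4)·10 + (3/4)·9 = 37/4.
The largest is 37/4, so the kicker's best response is High.

High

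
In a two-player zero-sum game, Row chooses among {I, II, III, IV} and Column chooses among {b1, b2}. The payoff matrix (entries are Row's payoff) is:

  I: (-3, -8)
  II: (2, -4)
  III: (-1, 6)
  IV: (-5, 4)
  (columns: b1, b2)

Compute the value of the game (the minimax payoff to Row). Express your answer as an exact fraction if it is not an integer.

8/13

Row minima: I → -8, II → -4, III → -1, IV → -5; maximin = -1.
Column maxima: b1 → 2, b2 → 6; minimax = 2.
-1 ≠ 2, so there is no saddle point; optimal play is mixed.
I is strictly dominated by II, so Row never plays it.
IV is strictly dominated by III, so Row never plays it.
On the remaining 2×2 (II, III vs b1, b2):
Let Row play II with probability p. Expected payoff against b1: 2p + (-1)(1−p) = 3p − 1; against b2: (-4)p + 6(1−p) = −10p + 6.
Setting these equal: 3p − 1 = −10p + 6 ⇒ 13p = 7 ⇒ p = 7/13, and the value is (3)·(7/13) − 1 = 8/13.
For Column: with q = P(b1), equating II's and III's payoffs gives 6q − 4 = −7q + 6 ⇒ q = 10/13.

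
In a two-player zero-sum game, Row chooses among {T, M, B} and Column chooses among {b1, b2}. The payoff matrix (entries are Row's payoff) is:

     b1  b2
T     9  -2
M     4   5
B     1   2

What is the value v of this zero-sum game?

53/12

Row minima: T → -2, M → 4, B → 1; maximin = 4.
Column maxima: b1 → 9, b2 → 5; minimax = 5.
4 ≠ 5, so there is no saddle point; optimal play is mixed.
B is strictly dominated by M, so Row never plays it.
On the remaining 2×2 (T, M vs b1, b2):
Let Row play T with probability p. Expected payoff against b1: 9p + 4(1−p) = 5p + 4; against b2: (-2)p + 5(1−p) = −7p + 5.
Setting these equal: 5p + 4 = −7p + 5 ⇒ 12p = 1 ⇒ p = 1/12, and the value is (5)·(1/12) + 4 = 53/12.
For Column: with q = P(b1), equating T's and M's payoffs gives 11q − 2 = −q + 5 ⇒ q = 7/12.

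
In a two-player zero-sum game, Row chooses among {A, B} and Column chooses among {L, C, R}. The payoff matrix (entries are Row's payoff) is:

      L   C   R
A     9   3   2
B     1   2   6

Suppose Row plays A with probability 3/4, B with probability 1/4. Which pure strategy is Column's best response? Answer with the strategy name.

If Column plays L, Row's expected payoff is (3/4)·9 + (1/4)·1 = 7.
If Column plays C, Row's expected payoff is (3/4)·3 + (1/4)·2 = 11/4.
If Column plays R, Row's expected payoff is (3/4)·2 + (1/4)·6 = 3.
Column minimizes Row's payoff; the smallest is 11/4, so the best response is C.

C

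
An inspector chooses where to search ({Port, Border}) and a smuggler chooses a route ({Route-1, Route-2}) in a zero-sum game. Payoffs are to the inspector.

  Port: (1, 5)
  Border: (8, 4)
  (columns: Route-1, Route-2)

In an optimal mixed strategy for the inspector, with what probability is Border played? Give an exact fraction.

1/2

Row minima: Port → 1, Border → 4; maximin = 4.
Column maxima: Route-1 → 8, Route-2 → 5; minimax = 5.
4 ≠ 5, so there is no saddle point; optimal play is mixed.
Let the inspector play Port with probability p. Expected payoff against Route-1: 1p + 8(1−p) = −7p + 8; against Route-2: 5p + 4(1−p) = p + 4.
Setting these equal: −7p + 8 = p + 4 ⇒ −8p = -4 ⇒ p = 1/2, and the value is (-7)·(1/2) + 8 = 9/2.
For the smuggler: with q = P(Route-1), equating Port's and Border's payoffs gives −4q + 5 = 4q + 4 ⇒ q = 1/8.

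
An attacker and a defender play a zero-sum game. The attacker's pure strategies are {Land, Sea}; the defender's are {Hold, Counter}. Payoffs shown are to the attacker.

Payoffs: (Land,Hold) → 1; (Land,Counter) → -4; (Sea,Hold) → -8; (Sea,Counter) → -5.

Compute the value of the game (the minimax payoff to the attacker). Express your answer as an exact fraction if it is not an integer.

Row minima: Land → -4, Sea → -8; maximin = -4.
Column maxima: Hold → 1, Counter → -4; minimax = -4.
Since maximin = minimax = -4, there is a saddle point and the value is -4.

-4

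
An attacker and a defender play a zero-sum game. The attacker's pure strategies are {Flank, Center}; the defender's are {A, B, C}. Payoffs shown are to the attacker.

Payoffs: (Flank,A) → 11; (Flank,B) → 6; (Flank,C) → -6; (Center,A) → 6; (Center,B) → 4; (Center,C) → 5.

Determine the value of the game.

54/13

Row minima: Flank → -6, Center → 4; maximin = 4.
Column maxima: A → 11, B → 6, C → 5; minimax = 5.
4 ≠ 5, so there is no saddle point; optimal play is mixed.
A is strictly dominated by B (it gives the attacker strictly more in every row), so the defender never plays it.
On the remaining 2×2 (Flank, Center vs B, C):
Let the attacker play Flank with probability p. Expected payoff against B: 6p + 4(1−p) = 2p + 4; against C: (-6)p + 5(1−p) = −11p + 5.
Setting these equal: 2p + 4 = −11p + 5 ⇒ 13p = 1 ⇒ p = 1/13, and the value is (2)·(1/13) + 4 = 54/13.
For the defender: with q = P(B), equating Flank's and Center's payoffs gives 12q − 6 = −q + 5 ⇒ q = 11/13.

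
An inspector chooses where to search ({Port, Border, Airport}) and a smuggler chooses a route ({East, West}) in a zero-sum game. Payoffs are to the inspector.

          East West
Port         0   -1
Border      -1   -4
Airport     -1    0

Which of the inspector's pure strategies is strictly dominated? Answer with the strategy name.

Border

Port gives a strictly higher payoff than Border against every column: 0 > -1, -1 > -4.
So Border is strictly dominated and the inspector never plays it.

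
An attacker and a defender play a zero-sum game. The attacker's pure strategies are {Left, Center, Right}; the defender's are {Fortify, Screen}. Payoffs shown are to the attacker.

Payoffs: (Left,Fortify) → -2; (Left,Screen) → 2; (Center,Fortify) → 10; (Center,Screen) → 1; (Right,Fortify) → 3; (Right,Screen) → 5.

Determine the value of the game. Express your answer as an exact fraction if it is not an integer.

47/11

Row minima: Left → -2, Center → 1, Right → 3; maximin = 3.
Column maxima: Fortify → 10, Screen → 5; minimax = 5.
3 ≠ 5, so there is no saddle point; optimal play is mixed.
Left is strictly dominated by Right, so the attacker never plays it.
On the remaining 2×2 (Center, Right vs Fortify, Screen):
Let the attacker play Center with probability p. Expected payoff against Fortify: 10p + 3(1−p) = 7p + 3; against Screen: 1p + 5(1−p) = −4p + 5.
Setting these equal: 7p + 3 = −4p + 5 ⇒ 11p = 2 ⇒ p = 2/11, and the value is (7)·(2/11) + 3 = 47/11.
For the defender: with q = P(Fortify), equating Center's and Right's payoffs gives 9q + 1 = −2q + 5 ⇒ q = 4/11.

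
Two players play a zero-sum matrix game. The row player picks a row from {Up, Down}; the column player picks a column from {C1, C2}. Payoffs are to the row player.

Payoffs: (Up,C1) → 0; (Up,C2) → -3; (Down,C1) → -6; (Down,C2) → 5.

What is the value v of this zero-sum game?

-9/7

Row minima: Up → -3, Down → -6; maximin = -3.
Column maxima: C1 → 0, C2 → 5; minimax = 0.
-3 ≠ 0, so there is no saddle point; optimal play is mixed.
Let the row player play Up with probability p. Expected payoff against C1: 0p + (-6)(1−p) = 6p − 6; against C2: (-3)p + 5(1−p) = −8p + 5.
Setting these equal: 6p − 6 = −8p + 5 ⇒ 14p = 11 ⇒ p = 11/14, and the value is (6)·(11/14) − 6 = -9/7.
For the column player: with q = P(C1), equating Up's and Down's payoffs gives 3q − 3 = −11q + 5 ⇒ q = 4/7.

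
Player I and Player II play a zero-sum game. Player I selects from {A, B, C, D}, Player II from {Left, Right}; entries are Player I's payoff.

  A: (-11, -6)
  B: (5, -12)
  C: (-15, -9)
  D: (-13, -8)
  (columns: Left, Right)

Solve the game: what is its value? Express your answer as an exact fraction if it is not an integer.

-81/11

Row minima: A → -11, B → -12, C → -15, D → -13; maximin = -11.
Column maxima: Left → 5, Right → -6; minimax = -6.
-11 ≠ -6, so there is no saddle point; optimal play is mixed.
C is strictly dominated by A, so Player I never plays it.
D is strictly dominated by A, so Player I never plays it.
On the remaining 2×2 (A, B vs Left, Right):
Let Player I play A with probability p. Expected payoff against Left: (-11)p + 5(1−p) = −16p + 5; against Right: (-6)p + (-12)(1−p) = 6p − 12.
Setting these equal: −16p + 5 = 6p − 12 ⇒ −22p = -17 ⇒ p = 17/22, and the value is (-16)·(17/22) + 5 = -81/11.
For Player II: with q = P(Left), equating A's and B's payoffs gives −5q − 6 = 17q − 12 ⇒ q = 3/11.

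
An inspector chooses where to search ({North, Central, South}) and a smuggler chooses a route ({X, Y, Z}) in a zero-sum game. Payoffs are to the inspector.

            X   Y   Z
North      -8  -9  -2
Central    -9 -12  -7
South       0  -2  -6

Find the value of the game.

-50/11

Row minima: North → -9, Central → -12, South → -6; maximin = -6.
Column maxima: X → 0, Y → -2, Z → -2; minimax = -2.
-6 ≠ -2, so there is no saddle point; optimal play is mixed.
Central is strictly dominated by North, so the inspector never plays it.
X is strictly dominated by Y (it gives the inspector strictly more in every row), so the smuggler never plays it.
On the remaining 2×2 (North, South vs Y, Z):
Let the inspector play North with probability p. Expected payoff against Y: (-9)p + (-2)(1−p) = −7p − 2; against Z: (-2)p + (-6)(1−p) = 4p − 6.
Setting these equal: −7p − 2 = 4p − 6 ⇒ −11p = -4 ⇒ p = 4/11, and the value is (-7)·(4/11) − 2 = -50/11.
For the smuggler: with q = P(Y), equating North's and South's payoffs gives −7q − 2 = 4q − 6 ⇒ q = 4/11.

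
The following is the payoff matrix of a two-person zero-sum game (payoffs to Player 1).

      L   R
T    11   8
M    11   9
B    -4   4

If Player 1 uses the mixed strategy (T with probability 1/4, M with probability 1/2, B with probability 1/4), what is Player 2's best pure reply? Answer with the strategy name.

If Player 2 plays L, Player 1's expected payoff is (1/4)·11 + (1/2)·11 + (1/4)·(-4) = 29/4.
If Player 2 plays R, Player 1's expected payoff is (1/4)·8 + (1/2)·9 + (1/4)·4 = 15/2.
Player 2 minimizes Player 1's payoff; the smallest is 29/4, so the best response is L.

L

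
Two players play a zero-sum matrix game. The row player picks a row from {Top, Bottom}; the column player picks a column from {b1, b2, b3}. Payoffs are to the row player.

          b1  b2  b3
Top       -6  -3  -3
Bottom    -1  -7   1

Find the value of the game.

-13/3

Row minima: Top → -6, Bottom → -7; maximin = -6.
Column maxima: b1 → -1, b2 → -3, b3 → 1; minimax = -3.
-6 ≠ -3, so there is no saddle point; optimal play is mixed.
b3 is strictly dominated by b1 (it gives the row player strictly more in every row), so the column player never plays it.
On the remaining 2×2 (Top, Bottom vs b1, b2):
Let the row player play Top with probability p. Expected payoff against b1: (-6)p + (-1)(1−p) = −5p − 1; against b2: (-3)p + (-7)(1−p) = 4p − 7.
Setting these equal: −5p − 1 = 4p − 7 ⇒ −9p = -6 ⇒ p = 2/3, and the value is (-5)·(2/3) − 1 = -13/3.
For the column player: with q = P(b1), equating Top's and Bottom's payoffs gives −3q − 3 = 6q − 7 ⇒ q = 4/9.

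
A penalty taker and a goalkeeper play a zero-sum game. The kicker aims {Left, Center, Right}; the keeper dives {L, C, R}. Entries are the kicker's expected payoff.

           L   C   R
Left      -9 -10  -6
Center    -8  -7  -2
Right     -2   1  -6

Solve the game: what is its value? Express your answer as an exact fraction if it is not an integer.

Row minima: Left → -10, Center → -8, Right → -6; maximin = -6.
Column maxima: L → -2, C → 1, R → -2; minimax = -2.
-6 ≠ -2, so there is no saddle point; optimal play is mixed.
Left is strictly dominated by Center, so the kicker never plays it.
With Left eliminated, C is strictly dominated by L (it gives the kicker strictly more in every remaining row), so the keeper never plays it.
On the remaining 2×2 (Center, Right vs L, R):
Let the kicker play Center with probability p. Expected payoff against L: (-8)p + (-2)(1−p) = −6p − 2; against R: (-2)p + (-6)(1−p) = 4p − 6.
Setting these equal: −6p − 2 = 4p − 6 ⇒ −10p = -4 ⇒ p = 2/5, and the value is (-6)·(2/5) − 2 = -22/5.
For the keeper: with q = P(L), equating Center's and Right's payoffs gives −6q − 2 = 4q − 6 ⇒ q = 2/5.

-22/5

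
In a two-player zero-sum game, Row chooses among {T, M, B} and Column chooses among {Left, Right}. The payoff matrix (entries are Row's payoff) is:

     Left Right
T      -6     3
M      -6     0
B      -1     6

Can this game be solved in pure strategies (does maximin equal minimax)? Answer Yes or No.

Yes

Row minima: T → -6, M → -6, B → -1; maximin = -1.
Column maxima: Left → -1, Right → 6; minimax = -1.
maximin = minimax = -1, so a saddle point exists.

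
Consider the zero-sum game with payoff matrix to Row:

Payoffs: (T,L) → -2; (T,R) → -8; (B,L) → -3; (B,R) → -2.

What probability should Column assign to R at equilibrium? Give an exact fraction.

1/7

Row minima: T → -8, B → -3; maximin = -3.
Column maxima: L → -2, R → -2; minimax = -2.
-3 ≠ -2, so there is no saddle point; optimal play is mixed.
Let Row play T with probability p. Expected payoff against L: (-2)p + (-3)(1−p) = p − 3; against R: (-8)p + (-2)(1−p) = −6p − 2.
Setting these equal: p − 3 = −6p − 2 ⇒ 7p = 1 ⇒ p = 1/7, and the value is (1)·(1/7) − 3 = -20/7.
For Column: with q = P(L), equating T's and B's payoffs gives 6q − 8 = −q − 2 ⇒ q = 6/7.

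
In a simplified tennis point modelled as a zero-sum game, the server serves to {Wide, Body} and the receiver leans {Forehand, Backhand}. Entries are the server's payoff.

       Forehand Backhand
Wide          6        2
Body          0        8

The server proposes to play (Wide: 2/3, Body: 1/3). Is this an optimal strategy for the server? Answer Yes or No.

Against Forehand this mix gives (2/3)·6 + (1/3)·0 = 4.
Against Backhand this mix gives (2/3)·2 + (1/3)·8 = 4.
All of the receiver's active replies (Forehand, Backhand) yield 4, and no column does worse for the server. The mix makes the receiver indifferent and guarantees 4, so it is optimal.

Yes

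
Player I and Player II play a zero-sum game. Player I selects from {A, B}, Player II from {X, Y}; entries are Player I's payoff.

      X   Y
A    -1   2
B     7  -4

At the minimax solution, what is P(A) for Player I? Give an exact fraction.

11/14

Row minima: A → -1, B → -4; maximin = -1.
Column maxima: X → 7, Y → 2; minimax = 2.
-1 ≠ 2, so there is no saddle point; optimal play is mixed.
Let Player I play A with probability p. Expected payoff against X: (-1)p + 7(1−p) = −8p + 7; against Y: 2p + (-4)(1−p) = 6p − 4.
Setting these equal: −8p + 7 = 6p − 4 ⇒ −14p = -11 ⇒ p = 11/14, and the value is (-8)·(11/14) + 7 = 5/7.
For Player II: with q = P(X), equating A's and B's payoffs gives −3q + 2 = 11q − 4 ⇒ q = 3/7.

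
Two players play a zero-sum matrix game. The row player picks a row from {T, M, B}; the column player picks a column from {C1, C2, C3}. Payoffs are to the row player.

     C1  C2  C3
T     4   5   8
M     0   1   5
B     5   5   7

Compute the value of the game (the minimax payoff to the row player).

5

Row minima: T → 4, M → 0, B → 5; maximin = 5.
Column maxima: C1 → 5, C2 → 5, C3 → 8; minimax = 5.
Since maximin = minimax = 5, there is a saddle point and the value is 5.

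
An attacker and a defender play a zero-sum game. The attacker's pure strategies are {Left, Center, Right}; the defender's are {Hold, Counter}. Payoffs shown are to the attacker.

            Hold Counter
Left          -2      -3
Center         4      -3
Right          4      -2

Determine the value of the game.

Row minima: Left → -3, Center → -3, Right → -2; maximin = -2.
Column maxima: Hold → 4, Counter → -2; minimax = -2.
Since maximin = minimax = -2, there is a saddle point and the value is -2.

-2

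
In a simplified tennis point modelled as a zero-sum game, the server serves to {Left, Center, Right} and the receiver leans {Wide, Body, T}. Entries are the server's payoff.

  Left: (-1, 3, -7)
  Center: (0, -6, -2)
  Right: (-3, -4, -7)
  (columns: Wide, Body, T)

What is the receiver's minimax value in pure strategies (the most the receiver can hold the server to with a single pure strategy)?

Column maxima: Wide → 0, Body → 3, T → -2.
The smallest of these is -2.

-2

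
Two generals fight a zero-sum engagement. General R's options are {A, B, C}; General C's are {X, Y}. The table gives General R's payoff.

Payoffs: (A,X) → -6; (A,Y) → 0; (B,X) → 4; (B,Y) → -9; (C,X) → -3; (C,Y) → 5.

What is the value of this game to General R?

Row minima: A → -6, B → -9, C → -3; maximin = -3.
Column maxima: X → 4, Y → 5; minimax = 4.
-3 ≠ 4, so there is no saddle point; optimal play is mixed.
A is strictly dominated by C, so General R never plays it.
On the remaining 2×2 (B, C vs X, Y):
Let General R play B with probability p. Expected payoff against X: 4p + (-3)(1−p) = 7p − 3; against Y: (-9)p + 5(1−p) = −14p + 5.
Setting these equal: 7p − 3 = −14p + 5 ⇒ 21p = 8 ⇒ p = 8/21, and the value is (7)·(8/21) − 3 = -1/3.
For General C: with q = P(X), equating B's and C's payoffs gives 13q − 9 = −8q + 5 ⇒ q = 2/3.

-1/3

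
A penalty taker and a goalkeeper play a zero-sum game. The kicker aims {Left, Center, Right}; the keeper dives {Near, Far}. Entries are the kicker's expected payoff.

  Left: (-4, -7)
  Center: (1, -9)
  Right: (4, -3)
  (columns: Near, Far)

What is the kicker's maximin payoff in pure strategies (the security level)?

-3

Row minima: Left → -7, Center → -9, Right → -3.
The best of these is -3.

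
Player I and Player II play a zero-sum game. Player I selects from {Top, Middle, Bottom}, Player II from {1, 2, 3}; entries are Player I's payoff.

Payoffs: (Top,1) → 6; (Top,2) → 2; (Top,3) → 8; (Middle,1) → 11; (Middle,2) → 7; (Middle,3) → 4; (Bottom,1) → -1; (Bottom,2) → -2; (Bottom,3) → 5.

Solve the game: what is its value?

16/3

Row minima: Top → 2, Middle → 4, Bottom → -2; maximin = 4.
Column maxima: 1 → 11, 2 → 7, 3 → 8; minimax = 7.
4 ≠ 7, so there is no saddle point; optimal play is mixed.
Bottom is strictly dominated by Top, so Player I never plays it.
1 is strictly dominated by 2 (it gives Player I strictly more in every row), so Player II never plays it.
On the remaining 2×2 (Top, Middle vs 2, 3):
Let Player I play Top with probability p. Expected payoff against 2: 2p + 7(1−p) = −5p + 7; against 3: 8p + 4(1−p) = 4p + 4.
Setting these equal: −5p + 7 = 4p + 4 ⇒ −9p = -3 ⇒ p = 1/3, and the value is (-5)·(1/3) + 7 = 16/3.
For Player II: with q = P(2), equating Top's and Middle's payoffs gives −6q + 8 = 3q + 4 ⇒ q = 4/9.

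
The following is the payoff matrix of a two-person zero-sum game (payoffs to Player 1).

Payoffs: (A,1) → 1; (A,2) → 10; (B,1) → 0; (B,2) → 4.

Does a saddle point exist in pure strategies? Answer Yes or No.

Row minima: A → 1, B → 0; maximin = 1.
Column maxima: 1 → 1, 2 → 10; minimax = 1.
maximin = minimax = 1, so a saddle point exists.

Yes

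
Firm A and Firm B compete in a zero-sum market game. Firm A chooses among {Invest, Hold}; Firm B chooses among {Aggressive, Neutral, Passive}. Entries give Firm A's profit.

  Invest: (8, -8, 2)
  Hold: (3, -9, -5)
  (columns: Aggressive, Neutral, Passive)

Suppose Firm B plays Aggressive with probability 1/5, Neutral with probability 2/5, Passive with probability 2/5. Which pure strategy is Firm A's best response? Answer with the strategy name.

Invest

Expected payoff of Invest: (1/5)·8 + (2/5)·(-8) + (2/5)·2 = -4/5.
Expected payoff of Hold: (1/5)·3 + (2/5)·(-9) + (2/5)·(-5) = -5.
The largest is -4/5, so Firm A's best response is Invest.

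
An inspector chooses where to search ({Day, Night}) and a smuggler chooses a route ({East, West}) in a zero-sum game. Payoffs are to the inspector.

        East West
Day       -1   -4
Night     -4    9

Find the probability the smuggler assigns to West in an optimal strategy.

Row minima: Day → -4, Night → -4; maximin = -4.
Column maxima: East → -1, West → 9; minimax = -1.
-4 ≠ -1, so there is no saddle point; optimal play is mixed.
Let the inspector play Day with probability p. Expected payoff against East: (-1)p + (-4)(1−p) = 3p − 4; against West: (-4)p + 9(1−p) = −13p + 9.
Setting these equal: 3p − 4 = −13p + 9 ⇒ 16p = 13 ⇒ p = 13/16, and the value is (3)·(13/16) − 4 = -25/16.
For the smuggler: with q = P(East), equating Day's and Night's payoffs gives 3q − 4 = −13q + 9 ⇒ q = 13/16.

3/16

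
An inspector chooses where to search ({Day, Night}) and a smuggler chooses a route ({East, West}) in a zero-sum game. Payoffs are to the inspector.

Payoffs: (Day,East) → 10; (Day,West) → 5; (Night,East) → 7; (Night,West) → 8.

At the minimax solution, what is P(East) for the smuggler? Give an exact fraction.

Row minima: Day → 5, Night → 7; maximin = 7.
Column maxima: East → 10, West → 8; minimax = 8.
7 ≠ 8, so there is no saddle point; optimal play is mixed.
Let the inspector play Day with probability p. Expected payoff against East: 10p + 7(1−p) = 3p + 7; against West: 5p + 8(1−p) = −3p + 8.
Setting these equal: 3p + 7 = −3p + 8 ⇒ 6p = 1 ⇒ p = 1/6, and the value is (3)·(1/6) + 7 = 15/2.
For the smuggler: with q = P(East), equating Day's and Night's payoffs gives 5q + 5 = −q + 8 ⇒ q = 1/2.

1/2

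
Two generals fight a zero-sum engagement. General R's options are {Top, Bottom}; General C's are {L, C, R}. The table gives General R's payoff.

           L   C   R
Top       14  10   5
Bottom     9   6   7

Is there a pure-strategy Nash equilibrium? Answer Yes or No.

No

Row minima: Top → 5, Bottom → 6; maximin = 6.
Column maxima: L → 14, C → 10, R → 7; minimax = 7.
6 ≠ 7, so no pure-strategy equilibrium exists.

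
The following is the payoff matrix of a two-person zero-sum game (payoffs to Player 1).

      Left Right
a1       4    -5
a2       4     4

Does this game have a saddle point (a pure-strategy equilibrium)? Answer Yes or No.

Row minima: a1 → -5, a2 → 4; maximin = 4.
Column maxima: Left → 4, Right → 4; minimax = 4.
maximin = minimax = 4, so a saddle point exists.

Yes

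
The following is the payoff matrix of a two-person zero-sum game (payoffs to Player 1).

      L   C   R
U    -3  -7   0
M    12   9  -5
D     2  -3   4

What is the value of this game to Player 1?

1

Row minima: U → -7, M → -5, D → -3; maximin = -3.
Column maxima: L → 12, C → 9, R → 4; minimax = 4.
-3 ≠ 4, so there is no saddle point; optimal play is mixed.
U is strictly dominated by D, so Player 1 never plays it.
L is strictly dominated by C (it gives Player 1 strictly more in every row), so Player 2 never plays it.
On the remaining 2×2 (M, D vs C, R):
Let Player 1 play M with probability p. Expected payoff against C: 9p + (-3)(1−p) = 12p − 3; against R: (-5)p + 4(1−p) = −9p + 4.
Setting these equal: 12p − 3 = −9p + 4 ⇒ 21p = 7 ⇒ p = 1/3, and the value is (12)·(1/3) − 3 = 1.
For Player 2: with q = P(C), equating M's and D's payoffs gives 14q − 5 = −7q + 4 ⇒ q = 3/7.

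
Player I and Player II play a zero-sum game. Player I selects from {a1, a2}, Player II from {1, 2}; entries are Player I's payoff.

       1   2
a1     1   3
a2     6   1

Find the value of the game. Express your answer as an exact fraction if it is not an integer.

17/7

Row minima: a1 → 1, a2 → 1; maximin = 1.
Column maxima: 1 → 6, 2 → 3; minimax = 3.
1 ≠ 3, so there is no saddle point; optimal play is mixed.
Let Player I play a1 with probability p. Expected payoff against 1: 1p + 6(1−p) = −5p + 6; against 2: 3p + 1(1−p) = 2p + 1.
Setting these equal: −5p + 6 = 2p + 1 ⇒ −7p = -5 ⇒ p = 5/7, and the value is (-5)·(5/7) + 6 = 17/7.
For Player II: with q = P(1), equating a1's and a2's payoffs gives −2q + 3 = 5q + 1 ⇒ q = 2/7.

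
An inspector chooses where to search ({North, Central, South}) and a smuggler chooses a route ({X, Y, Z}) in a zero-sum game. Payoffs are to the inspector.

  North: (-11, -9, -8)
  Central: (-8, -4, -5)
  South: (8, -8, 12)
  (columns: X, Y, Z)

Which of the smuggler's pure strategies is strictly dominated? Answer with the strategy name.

X holds the inspector's payoff strictly below Z in every row: -11 < -8, -8 < -5, 8 < 12.
So Z is strictly dominated for the smuggler.

Z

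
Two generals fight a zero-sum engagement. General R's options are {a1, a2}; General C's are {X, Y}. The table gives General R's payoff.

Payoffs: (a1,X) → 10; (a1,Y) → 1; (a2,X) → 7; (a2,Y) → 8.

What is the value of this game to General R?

73/10

Row minima: a1 → 1, a2 → 7; maximin = 7.
Column maxima: X → 10, Y → 8; minimax = 8.
7 ≠ 8, so there is no saddle point; optimal play is mixed.
Let General R play a1 with probability p. Expected payoff against X: 10p + 7(1−p) = 3p + 7; against Y: 1p + 8(1−p) = −7p + 8.
Setting these equal: 3p + 7 = −7p + 8 ⇒ 10p = 1 ⇒ p = 1/10, and the value is (3)·(1/10) + 7 = 73/10.
For General C: with q = P(X), equating a1's and a2's payoffs gives 9q + 1 = −q + 8 ⇒ q = 7/10.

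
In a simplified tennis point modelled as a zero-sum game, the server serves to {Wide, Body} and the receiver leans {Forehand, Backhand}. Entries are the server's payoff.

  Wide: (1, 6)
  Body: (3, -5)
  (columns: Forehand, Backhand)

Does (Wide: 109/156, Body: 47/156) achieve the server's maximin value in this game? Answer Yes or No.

No

Against Forehand this mix gives (109/156)·1 + (47/156)·3 = 125/78.
Against Backhand this mix gives (109/156)·6 + (47/156)·(-5) = 419/156.
The receiver will play Forehand, holding the server to 125/78. Shifting weight toward the row that does better against Forehand would raise this floor (the equalizing mix achieves 23/13 against both Forehand and Backhand), so the proposed strategy is not optimal.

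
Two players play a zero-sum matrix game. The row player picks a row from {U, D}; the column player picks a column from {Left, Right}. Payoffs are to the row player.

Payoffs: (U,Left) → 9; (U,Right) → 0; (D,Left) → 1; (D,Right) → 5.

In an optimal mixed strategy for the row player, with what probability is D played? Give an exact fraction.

Row minima: U → 0, D → 1; maximin = 1.
Column maxima: Left → 9, Right → 5; minimax = 5.
1 ≠ 5, so there is no saddle point; optimal play is mixed.
Let the row player play U with probability p. Expected payoff against Left: 9p + 1(1−p) = 8p + 1; against Right: 0p + 5(1−p) = −5p + 5.
Setting these equal: 8p + 1 = −5p + 5 ⇒ 13p = 4 ⇒ p = 4/13, and the value is (8)·(4/13) + 1 = 45/13.
For the column player: with q = P(Left), equating U's and D's payoffs gives 9q = −4q + 5 ⇒ q = 5/13.

9/13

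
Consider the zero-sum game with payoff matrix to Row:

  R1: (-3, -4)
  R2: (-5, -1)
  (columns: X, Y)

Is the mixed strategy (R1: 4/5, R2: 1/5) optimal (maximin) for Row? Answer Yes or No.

Yes

Against X this mix gives (4/5)·(-3) + (1/5)·(-5) = -17/5.
Against Y this mix gives (4/5)·(-4) + (1/5)·(-1) = -17/5.
All of Column's active replies (X, Y) yield -17/5, and no column does worse for Row. The mix makes Column indifferent and guarantees -17/5, so it is optimal.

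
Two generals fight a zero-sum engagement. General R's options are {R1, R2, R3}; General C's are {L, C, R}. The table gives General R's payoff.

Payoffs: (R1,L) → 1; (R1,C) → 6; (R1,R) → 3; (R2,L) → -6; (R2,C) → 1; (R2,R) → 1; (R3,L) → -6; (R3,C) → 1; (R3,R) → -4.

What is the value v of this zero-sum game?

1

Row minima: R1 → 1, R2 → -6, R3 → -6; maximin = 1.
Column maxima: L → 1, C → 6, R → 3; minimax = 1.
Since maximin = minimax = 1, there is a saddle point and the value is 1.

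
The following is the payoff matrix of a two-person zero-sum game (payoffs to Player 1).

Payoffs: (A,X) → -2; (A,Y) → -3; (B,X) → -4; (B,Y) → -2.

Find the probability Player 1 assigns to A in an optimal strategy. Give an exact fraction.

Row minima: A → -3, B → -4; maximin = -3.
Column maxima: X → -2, Y → -2; minimax = -2.
-3 ≠ -2, so there is no saddle point; optimal play is mixed.
Let Player 1 play A with probability p. Expected payoff against X: (-2)p + (-4)(1−p) = 2p − 4; against Y: (-3)p + (-2)(1−p) = −p − 2.
Setting these equal: 2p − 4 = −p − 2 ⇒ 3p = 2 ⇒ p = 2/3, and the value is (2)·(2/3) − 4 = -8/3.
For Player 2: with q = P(X), equating A's and B's payoffs gives q − 3 = −2q − 2 ⇒ q = 1/3.

2/3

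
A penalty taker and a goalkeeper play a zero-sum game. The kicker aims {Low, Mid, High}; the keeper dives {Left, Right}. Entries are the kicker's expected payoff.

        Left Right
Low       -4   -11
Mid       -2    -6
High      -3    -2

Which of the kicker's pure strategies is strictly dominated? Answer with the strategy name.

Low

Mid gives a strictly higher payoff than Low against every column: -2 > -4, -6 > -11.
So Low is strictly dominated and the kicker never plays it.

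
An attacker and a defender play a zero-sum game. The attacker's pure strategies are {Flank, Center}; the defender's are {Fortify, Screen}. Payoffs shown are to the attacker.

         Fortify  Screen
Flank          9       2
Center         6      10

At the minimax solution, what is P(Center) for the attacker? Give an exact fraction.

7/11

Row minima: Flank → 2, Center → 6; maximin = 6.
Column maxima: Fortify → 9, Screen → 10; minimax = 9.
6 ≠ 9, so there is no saddle point; optimal play is mixed.
Let the attacker play Flank with probability p. Expected payoff against Fortify: 9p + 6(1−p) = 3p + 6; against Screen: 2p + 10(1−p) = −8p + 10.
Setting these equal: 3p + 6 = −8p + 10 ⇒ 11p = 4 ⇒ p = 4/11, and the value is (3)·(4/11) + 6 = 78/11.
For the defender: with q = P(Fortify), equating Flank's and Center's payoffs gives 7q + 2 = −4q + 10 ⇒ q = 8/11.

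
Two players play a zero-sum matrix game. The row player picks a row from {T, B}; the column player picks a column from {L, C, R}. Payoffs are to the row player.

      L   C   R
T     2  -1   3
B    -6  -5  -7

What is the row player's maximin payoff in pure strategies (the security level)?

Row minima: T → -1, B → -7.
The best of these is -1.

-1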